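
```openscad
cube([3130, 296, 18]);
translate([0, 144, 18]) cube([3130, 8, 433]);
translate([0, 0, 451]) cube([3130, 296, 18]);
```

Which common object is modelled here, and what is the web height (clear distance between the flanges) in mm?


An I-beam. The web height is 433 mm.

Two wide flanges with a thin centred web — an I-beam. Overall 469 mm minus two 18 mm flanges gives a web of 469 − 2·18 = 433 mm.


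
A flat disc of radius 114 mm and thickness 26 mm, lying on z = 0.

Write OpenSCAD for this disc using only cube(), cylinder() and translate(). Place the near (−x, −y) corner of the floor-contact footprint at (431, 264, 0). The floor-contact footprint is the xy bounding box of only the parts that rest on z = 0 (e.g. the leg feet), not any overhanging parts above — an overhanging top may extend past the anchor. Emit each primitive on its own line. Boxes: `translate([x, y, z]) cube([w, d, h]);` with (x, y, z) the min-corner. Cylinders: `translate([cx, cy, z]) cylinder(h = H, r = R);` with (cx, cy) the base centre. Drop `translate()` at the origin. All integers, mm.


translate([545, 378, 0]) cylinder(h = 26, r = 114);


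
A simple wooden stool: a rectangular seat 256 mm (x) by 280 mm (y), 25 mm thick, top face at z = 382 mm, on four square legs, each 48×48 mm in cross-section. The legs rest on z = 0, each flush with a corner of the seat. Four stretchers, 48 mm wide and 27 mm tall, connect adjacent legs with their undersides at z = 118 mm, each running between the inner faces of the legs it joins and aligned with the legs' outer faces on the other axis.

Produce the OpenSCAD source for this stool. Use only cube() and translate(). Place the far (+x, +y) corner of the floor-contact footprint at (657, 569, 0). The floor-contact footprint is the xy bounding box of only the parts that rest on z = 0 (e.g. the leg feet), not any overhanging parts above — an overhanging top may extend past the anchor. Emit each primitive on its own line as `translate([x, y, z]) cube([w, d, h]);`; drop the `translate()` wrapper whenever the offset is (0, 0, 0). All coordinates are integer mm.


// leg_h = 382 - 25 = 357
// stretcher span = 256 - 2*48 = 160
translate([401, 289, 357]) cube([256, 280, 25]);
translate([401, 289, 0]) cube([48, 48, 357]);
translate([609, 289, 0]) cube([48, 48, 357]);
translate([401, 521, 0]) cube([48, 48, 357]);
translate([609, 521, 0]) cube([48, 48, 357]);
translate([449, 289, 118]) cube([160, 48, 27]);
translate([449, 521, 118]) cube([160, 48, 27]);
translate([401, 337, 118]) cube([48, 184, 27]);
translate([609, 337, 118]) cube([48, 184, 27]);


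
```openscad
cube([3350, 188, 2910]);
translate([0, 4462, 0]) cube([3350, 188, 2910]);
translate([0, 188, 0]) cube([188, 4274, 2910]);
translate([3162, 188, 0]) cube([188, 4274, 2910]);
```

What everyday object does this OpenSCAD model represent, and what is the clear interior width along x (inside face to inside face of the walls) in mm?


A house (or room) frame. The interior width is 2974 mm.

Four 2910 mm walls enclosing a rectangle with no floor or roof — a room or house frame. Outside width is 3350 mm and wall thickness is 188 mm, so the interior width is 3350 − 2 × 188 = 2974 mm.


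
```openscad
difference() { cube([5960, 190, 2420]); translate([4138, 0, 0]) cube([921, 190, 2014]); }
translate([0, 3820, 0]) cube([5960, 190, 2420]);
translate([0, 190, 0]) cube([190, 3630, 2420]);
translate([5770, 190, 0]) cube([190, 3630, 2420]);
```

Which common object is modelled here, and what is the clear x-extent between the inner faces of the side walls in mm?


A single room. The interior width is 5580 mm.

Four walls enclosing a rectangle with a door in the front wall — a room. Outside width 5960 minus two 190 mm walls gives 5580 mm.


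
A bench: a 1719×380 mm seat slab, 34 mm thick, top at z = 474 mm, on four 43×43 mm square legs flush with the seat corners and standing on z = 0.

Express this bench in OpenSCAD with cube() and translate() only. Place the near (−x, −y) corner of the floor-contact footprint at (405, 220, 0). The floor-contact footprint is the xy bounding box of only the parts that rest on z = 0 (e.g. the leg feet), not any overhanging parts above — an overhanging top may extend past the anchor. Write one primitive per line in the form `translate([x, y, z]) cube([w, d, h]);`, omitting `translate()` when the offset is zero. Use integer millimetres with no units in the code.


translate([405, 220, 440]) cube([1719, 380, 34]);
translate([405, 220, 0]) cube([43, 43, 440]);
translate([405, 557, 0]) cube([43, 43, 440]);
translate([2081, 220, 0]) cube([43, 43, 440]);
translate([2081, 557, 0]) cube([43, 43, 440]);


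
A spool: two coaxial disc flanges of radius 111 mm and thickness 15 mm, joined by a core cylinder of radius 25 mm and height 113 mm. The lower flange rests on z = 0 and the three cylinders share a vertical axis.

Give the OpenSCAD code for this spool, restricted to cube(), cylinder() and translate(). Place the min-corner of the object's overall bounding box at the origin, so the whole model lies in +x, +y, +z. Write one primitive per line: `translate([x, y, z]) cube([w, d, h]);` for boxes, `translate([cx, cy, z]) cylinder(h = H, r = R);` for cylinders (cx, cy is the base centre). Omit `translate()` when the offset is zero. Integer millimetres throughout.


translate([111, 111, 0]) cylinder(h = 15, r = 111);
translate([111, 111, 15]) cylinder(h = 113, r = 25);
translate([111, 111, 128]) cylinder(h = 15, r = 111);


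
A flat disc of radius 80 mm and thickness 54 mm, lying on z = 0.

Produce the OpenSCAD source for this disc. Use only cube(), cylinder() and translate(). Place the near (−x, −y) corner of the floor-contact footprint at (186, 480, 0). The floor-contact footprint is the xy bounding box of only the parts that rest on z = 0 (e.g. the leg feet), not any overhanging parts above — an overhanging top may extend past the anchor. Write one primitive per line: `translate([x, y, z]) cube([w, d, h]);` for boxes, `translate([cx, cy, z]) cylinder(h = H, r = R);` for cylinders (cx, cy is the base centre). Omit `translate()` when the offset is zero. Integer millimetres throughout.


translate([266, 560, 0]) cylinder(h = 54, r = 80);


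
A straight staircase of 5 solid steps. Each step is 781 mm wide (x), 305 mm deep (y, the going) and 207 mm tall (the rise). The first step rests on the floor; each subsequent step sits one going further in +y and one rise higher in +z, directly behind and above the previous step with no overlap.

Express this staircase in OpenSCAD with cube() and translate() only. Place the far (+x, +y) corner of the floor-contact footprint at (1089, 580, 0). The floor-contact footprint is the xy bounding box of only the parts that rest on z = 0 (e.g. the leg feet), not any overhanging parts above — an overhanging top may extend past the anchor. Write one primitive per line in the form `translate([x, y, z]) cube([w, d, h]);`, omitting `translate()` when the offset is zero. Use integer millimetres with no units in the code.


translate([308, 275, 0]) cube([781, 305, 207]);
translate([308, 580, 207]) cube([781, 305, 207]);
translate([308, 885, 414]) cube([781, 305, 207]);
translate([308, 1190, 621]) cube([781, 305, 207]);
translate([308, 1495, 828]) cube([781, 305, 207]);


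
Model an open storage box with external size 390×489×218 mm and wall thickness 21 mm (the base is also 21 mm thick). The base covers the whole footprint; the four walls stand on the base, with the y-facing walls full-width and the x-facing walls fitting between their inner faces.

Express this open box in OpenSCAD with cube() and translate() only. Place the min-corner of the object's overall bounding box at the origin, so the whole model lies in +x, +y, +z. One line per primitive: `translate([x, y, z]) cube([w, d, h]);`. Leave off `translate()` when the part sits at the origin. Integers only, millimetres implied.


cube([390, 489, 21]);
translate([0, 0, 21]) cube([390, 21, 197]);
translate([0, 468, 21]) cube([390, 21, 197]);
translate([0, 21, 21]) cube([21, 447, 197]);
translate([369, 21, 21]) cube([21, 447, 197]);


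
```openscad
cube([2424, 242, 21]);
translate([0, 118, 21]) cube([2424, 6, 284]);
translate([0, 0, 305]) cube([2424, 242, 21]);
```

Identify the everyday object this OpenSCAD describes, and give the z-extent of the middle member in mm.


An I-beam. The web height is 284 mm.

Two wide flanges with a thin centred web — an I-beam. Overall 326 mm minus two 21 mm flanges gives a web of 326 − 2·21 = 284 mm.


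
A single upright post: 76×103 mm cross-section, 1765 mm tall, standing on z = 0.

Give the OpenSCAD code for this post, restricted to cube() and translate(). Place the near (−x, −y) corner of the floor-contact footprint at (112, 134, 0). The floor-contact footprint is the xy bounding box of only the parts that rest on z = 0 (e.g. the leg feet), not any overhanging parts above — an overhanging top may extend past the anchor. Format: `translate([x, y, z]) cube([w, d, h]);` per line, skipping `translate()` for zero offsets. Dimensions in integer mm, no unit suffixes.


translate([112, 134, 0]) cube([76, 103, 1765]);


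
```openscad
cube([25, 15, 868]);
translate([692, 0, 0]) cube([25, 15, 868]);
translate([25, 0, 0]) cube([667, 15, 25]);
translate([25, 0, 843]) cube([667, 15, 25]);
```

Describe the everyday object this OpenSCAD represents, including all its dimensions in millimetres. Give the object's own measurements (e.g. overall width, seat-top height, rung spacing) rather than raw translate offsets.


A rectangular picture frame lying in the x–z plane (depth along y). The opening is 667 mm wide (x) by 818 mm tall (z), surrounded by a border 25 mm wide on all four sides. The frame is 15 mm deep and is made of two full-height vertical stiles with two horizontal rails fitted between them.


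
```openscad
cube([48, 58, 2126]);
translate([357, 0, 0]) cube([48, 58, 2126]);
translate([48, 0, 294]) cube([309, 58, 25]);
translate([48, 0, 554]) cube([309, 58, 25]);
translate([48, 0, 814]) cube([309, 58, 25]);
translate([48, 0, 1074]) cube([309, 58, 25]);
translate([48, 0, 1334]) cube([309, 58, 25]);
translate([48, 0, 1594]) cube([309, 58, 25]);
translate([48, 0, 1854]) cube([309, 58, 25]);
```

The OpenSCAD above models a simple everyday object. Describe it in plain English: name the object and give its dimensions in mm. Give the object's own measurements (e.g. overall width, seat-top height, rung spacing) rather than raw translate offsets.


A straight ladder. Two 48×58 mm vertical rails, 2126 mm tall, stand 405 mm apart (outside-to-outside) with their front faces coplanar on the −y side. 7 rungs, each 58 mm deep and 25 mm tall, span between the inner faces of the rails, front faces flush with the rails. The lowest rung's underside is at z = 294 mm and rungs are spaced 260 mm apart (underside to underside).


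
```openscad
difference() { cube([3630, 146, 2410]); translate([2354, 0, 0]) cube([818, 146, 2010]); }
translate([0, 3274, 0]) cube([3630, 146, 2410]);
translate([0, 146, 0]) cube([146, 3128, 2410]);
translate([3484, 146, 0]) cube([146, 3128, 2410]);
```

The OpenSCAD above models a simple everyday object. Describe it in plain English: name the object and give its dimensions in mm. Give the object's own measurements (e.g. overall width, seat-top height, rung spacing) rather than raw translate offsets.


A single room: four walls, each 2410 mm tall and 146 mm thick, enclosing an outside footprint 3630×3420 mm (x × y), no floor or roof. The front and back walls (−y and +y sides) run the full x-width; the side walls fit between their inner faces. A door opening 818 mm wide and 2010 mm tall is cut through the front wall from the floor up, its −x edge 2354 mm from the wall's −x end.


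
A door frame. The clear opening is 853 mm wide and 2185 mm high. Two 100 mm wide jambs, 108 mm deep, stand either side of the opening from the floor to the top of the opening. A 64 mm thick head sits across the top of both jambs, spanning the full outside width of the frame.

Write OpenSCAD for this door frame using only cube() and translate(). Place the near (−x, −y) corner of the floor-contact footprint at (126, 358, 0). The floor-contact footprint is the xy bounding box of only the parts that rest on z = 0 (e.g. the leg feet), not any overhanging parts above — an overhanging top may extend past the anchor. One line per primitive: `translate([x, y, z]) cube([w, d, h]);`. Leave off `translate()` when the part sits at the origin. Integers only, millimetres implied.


translate([126, 358, 0]) cube([100, 108, 2185]);
translate([1079, 358, 0]) cube([100, 108, 2185]);
translate([126, 358, 2185]) cube([1053, 108, 64]);


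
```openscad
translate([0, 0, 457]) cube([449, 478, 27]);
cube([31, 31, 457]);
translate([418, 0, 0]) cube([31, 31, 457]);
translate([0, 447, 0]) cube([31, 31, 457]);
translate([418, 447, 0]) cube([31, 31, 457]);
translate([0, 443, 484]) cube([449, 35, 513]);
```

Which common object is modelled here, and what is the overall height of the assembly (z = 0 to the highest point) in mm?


A chair. The overall height is 997 mm.

A slab on four corner posts with a tall panel at the back — a chair. The seat slab sits at z = 457 with thickness 27, and the 513 mm backrest starts at the seat top, so the overall height is 457 + 27 + 513 = 997 mm.


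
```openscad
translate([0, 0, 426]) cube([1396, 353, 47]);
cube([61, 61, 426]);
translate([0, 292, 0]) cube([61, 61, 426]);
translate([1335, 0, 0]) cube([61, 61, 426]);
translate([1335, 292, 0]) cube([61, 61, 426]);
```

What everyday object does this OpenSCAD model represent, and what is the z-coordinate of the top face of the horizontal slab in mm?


A bench. The seat-top height is 473 mm.

A long slab on four corner posts — a bench. The slab sits at z = 426 with thickness 47, so the top is 426 + 47 = 473 mm.


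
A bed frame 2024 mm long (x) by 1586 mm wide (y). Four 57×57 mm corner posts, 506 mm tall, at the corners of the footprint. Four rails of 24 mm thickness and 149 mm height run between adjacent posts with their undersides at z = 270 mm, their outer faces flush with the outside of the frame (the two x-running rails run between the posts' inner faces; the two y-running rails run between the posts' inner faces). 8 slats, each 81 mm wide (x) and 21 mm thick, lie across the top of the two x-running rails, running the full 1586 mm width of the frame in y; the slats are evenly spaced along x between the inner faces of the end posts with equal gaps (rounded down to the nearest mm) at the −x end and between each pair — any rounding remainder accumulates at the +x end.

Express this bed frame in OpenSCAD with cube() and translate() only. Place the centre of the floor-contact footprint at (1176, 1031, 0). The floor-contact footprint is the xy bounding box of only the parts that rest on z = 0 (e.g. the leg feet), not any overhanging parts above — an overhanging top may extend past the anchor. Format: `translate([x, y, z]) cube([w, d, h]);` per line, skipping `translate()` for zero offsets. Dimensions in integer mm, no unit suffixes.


translate([164, 238, 0]) cube([57, 57, 506]);
translate([164, 1767, 0]) cube([57, 57, 506]);
translate([2131, 238, 0]) cube([57, 57, 506]);
translate([2131, 1767, 0]) cube([57, 57, 506]);
translate([221, 238, 270]) cube([1910, 24, 149]);
translate([221, 1800, 270]) cube([1910, 24, 149]);
translate([164, 295, 270]) cube([24, 1472, 149]);
translate([2164, 295, 270]) cube([24, 1472, 149]);
translate([361, 238, 419]) cube([81, 1586, 21]);
translate([582, 238, 419]) cube([81, 1586, 21]);
translate([803, 238, 419]) cube([81, 1586, 21]);
translate([1024, 238, 419]) cube([81, 1586, 21]);
translate([1245, 238, 419]) cube([81, 1586, 21]);
translate([1466, 238, 419]) cube([81, 1586, 21]);
translate([1687, 238, 419]) cube([81, 1586, 21]);
translate([1908, 238, 419]) cube([81, 1586, 21]);


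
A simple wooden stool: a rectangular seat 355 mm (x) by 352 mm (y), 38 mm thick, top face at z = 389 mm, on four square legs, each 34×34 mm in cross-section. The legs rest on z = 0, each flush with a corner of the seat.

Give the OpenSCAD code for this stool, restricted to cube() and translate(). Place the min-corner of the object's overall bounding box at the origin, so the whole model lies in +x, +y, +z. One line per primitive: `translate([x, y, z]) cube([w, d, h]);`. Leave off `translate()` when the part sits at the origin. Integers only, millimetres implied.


translate([0, 0, 351]) cube([355, 352, 38]);
cube([34, 34, 351]);
translate([321, 0, 0]) cube([34, 34, 351]);
translate([0, 318, 0]) cube([34, 34, 351]);
translate([321, 318, 0]) cube([34, 34, 351]);


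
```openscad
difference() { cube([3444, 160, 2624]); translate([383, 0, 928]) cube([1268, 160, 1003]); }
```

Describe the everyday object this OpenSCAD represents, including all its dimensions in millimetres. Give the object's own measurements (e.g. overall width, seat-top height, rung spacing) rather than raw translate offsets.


A wall 3444 mm long (x), 160 mm thick (y), 2624 mm tall, with a rectangular window opening cut through it. The opening is 1268 mm wide and 1003 mm tall; its sill is at z = 928 mm and its near (−x) edge is 383 mm from the wall's −x end. The opening passes through the full wall thickness.


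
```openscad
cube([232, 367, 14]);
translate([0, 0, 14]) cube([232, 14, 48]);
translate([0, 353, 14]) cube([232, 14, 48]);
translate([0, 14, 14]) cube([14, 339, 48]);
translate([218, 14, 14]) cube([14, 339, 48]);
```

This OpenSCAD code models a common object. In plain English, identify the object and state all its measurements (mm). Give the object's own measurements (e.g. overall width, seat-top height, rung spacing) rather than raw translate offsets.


An open-topped rectangular box: outside dimensions 232×367×62 mm, with a uniform wall and base thickness of 14 mm. The base is a full 232×367 slab on the floor; four walls sit on top of the base. The front and back walls (the −y and +y sides) span the full width; the two side walls fit between them.


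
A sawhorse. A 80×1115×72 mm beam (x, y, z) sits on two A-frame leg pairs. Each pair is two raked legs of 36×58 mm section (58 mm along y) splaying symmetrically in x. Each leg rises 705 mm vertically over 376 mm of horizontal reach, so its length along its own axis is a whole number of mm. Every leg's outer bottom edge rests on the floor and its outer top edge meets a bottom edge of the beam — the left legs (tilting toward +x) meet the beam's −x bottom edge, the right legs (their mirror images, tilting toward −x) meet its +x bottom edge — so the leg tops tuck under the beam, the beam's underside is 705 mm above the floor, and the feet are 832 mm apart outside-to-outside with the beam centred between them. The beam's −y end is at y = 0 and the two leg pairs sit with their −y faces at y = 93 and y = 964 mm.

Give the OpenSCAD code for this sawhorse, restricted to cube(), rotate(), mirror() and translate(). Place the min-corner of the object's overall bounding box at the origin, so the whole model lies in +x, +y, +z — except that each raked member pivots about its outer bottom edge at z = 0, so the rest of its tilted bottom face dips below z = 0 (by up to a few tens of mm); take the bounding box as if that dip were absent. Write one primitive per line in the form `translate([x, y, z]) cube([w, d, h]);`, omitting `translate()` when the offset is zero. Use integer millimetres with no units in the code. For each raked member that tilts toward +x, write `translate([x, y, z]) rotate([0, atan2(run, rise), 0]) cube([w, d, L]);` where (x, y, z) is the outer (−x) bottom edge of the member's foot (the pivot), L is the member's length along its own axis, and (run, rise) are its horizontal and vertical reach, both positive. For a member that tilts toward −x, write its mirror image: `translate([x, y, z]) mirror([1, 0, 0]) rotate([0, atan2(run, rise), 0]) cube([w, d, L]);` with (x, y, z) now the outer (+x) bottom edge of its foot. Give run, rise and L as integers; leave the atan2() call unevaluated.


// leg length = √(376² + 705²) = 799
// right-leg outer foot x = 2·376 + 80 = 832
// beam min-corner = (376, 0, 705)
translate([376, 0, 705]) cube([80, 1115, 72]);
translate([0, 93, 0]) rotate([0, atan2(376, 705), 0]) cube([36, 58, 799]);
translate([832, 93, 0]) mirror([1, 0, 0]) rotate([0, atan2(376, 705), 0]) cube([36, 58, 799]);
translate([0, 964, 0]) rotate([0, atan2(376, 705), 0]) cube([36, 58, 799]);
translate([832, 964, 0]) mirror([1, 0, 0]) rotate([0, atan2(376, 705), 0]) cube([36, 58, 799]);


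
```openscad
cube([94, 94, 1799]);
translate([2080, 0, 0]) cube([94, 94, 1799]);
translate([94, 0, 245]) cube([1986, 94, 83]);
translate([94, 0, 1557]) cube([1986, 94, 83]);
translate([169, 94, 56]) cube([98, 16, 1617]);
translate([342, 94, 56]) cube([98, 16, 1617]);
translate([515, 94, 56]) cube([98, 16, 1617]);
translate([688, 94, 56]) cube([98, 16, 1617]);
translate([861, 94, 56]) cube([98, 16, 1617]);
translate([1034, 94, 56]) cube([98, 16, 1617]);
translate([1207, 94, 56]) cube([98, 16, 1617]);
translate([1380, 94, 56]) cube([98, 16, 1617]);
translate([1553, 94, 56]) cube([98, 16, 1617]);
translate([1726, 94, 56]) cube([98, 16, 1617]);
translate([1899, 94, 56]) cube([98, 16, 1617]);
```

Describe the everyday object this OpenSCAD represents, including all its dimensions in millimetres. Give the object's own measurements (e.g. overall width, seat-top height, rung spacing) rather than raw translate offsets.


A fence section. Two 94×94 mm posts, 1799 mm tall, stand on the floor with a clear span of 1986 mm between their inner faces. Two horizontal rails of 94×83 mm section span the gap between the posts with their undersides at z = 245 mm and z = 1557 mm, flush with the posts' −y face. 11 pickets, each 98 mm wide, 16 mm thick and 1617 mm tall, are fixed to the +y face of the rails with their bottoms at z = 56 mm, spaced across the span with a 75 mm gap after the −x post and between neighbouring pickets, with 83 mm left before the +x post.


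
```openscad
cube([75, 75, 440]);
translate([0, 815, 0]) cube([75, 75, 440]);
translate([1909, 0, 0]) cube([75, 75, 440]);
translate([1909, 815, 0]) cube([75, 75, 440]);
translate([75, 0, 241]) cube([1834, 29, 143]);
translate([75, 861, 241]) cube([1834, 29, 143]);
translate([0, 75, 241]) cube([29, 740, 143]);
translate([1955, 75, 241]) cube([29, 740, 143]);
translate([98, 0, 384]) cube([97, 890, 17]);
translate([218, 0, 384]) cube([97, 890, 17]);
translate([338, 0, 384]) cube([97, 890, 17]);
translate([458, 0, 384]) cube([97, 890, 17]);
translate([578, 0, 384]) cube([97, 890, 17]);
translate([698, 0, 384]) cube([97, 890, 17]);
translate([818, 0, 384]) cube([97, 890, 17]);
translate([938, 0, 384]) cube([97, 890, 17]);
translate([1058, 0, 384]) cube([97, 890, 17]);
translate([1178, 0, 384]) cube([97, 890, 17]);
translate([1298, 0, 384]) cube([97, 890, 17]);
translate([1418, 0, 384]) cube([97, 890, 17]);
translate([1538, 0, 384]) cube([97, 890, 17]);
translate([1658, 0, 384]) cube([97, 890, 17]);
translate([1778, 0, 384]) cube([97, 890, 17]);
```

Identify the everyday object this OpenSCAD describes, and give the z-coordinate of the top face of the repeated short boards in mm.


A bed frame. The slat-top height is 401 mm.

Four posts, four rails, and a row of slats — a bed frame. Slats sit on the rails at z = 241 + 143 = 384; with slat thickness 17, the top is 401 mm.


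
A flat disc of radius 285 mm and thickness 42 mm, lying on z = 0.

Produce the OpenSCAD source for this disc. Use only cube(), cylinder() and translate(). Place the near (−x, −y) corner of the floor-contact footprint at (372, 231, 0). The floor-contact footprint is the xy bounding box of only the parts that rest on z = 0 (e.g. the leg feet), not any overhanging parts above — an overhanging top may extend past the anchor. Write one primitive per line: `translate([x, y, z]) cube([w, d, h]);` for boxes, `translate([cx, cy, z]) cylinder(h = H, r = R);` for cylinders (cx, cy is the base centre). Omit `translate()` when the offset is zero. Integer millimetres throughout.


translate([657, 516, 0]) cylinder(h = 42, r = 285);


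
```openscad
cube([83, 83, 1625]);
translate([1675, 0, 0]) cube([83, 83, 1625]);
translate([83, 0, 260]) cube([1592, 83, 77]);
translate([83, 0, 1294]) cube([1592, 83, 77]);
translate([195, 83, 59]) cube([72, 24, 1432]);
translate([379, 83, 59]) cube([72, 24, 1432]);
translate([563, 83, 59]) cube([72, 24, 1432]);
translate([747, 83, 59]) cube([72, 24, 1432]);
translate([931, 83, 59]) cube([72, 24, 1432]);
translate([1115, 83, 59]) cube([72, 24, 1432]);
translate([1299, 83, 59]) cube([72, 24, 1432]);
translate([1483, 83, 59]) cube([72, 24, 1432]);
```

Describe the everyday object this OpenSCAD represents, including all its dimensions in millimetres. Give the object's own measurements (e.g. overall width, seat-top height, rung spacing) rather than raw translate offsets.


A fence section. Two 83×83 mm posts, 1625 mm tall, stand on the floor with a clear span of 1592 mm between their inner faces. Two horizontal rails of 83×77 mm section span the gap between the posts with their undersides at z = 260 mm and z = 1294 mm, flush with the posts' −y face. 8 pickets, each 72 mm wide, 24 mm thick and 1432 mm tall, are fixed to the +y face of the rails with their bottoms at z = 59 mm, spaced across the span with a 112 mm gap after the −x post and between neighbouring pickets, with 120 mm left before the +x post.


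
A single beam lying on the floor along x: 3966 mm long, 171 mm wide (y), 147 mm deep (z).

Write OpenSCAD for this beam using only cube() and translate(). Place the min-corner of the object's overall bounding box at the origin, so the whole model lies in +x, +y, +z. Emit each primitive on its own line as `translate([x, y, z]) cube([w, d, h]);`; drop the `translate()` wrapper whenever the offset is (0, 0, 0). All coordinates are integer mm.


cube([3966, 171, 147]);


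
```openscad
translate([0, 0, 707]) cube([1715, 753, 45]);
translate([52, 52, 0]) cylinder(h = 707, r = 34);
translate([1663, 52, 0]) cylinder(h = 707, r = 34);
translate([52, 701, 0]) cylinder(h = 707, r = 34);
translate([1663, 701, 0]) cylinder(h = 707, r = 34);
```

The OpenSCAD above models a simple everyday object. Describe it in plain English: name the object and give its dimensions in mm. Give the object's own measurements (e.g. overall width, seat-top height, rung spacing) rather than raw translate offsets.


A rectangular dining table. The top is 1715×753×45 mm with its upper surface at z = 752 mm. It stands on four round legs of 68 mm diameter, each leg's bounding box inset 18 mm from the nearest pair of top edges, running from the floor to the underside of the top.


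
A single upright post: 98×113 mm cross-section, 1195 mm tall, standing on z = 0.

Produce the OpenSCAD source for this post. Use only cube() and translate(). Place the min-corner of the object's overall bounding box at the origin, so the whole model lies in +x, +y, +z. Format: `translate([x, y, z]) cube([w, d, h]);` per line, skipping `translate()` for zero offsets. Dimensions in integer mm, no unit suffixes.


cube([98, 113, 1195]);


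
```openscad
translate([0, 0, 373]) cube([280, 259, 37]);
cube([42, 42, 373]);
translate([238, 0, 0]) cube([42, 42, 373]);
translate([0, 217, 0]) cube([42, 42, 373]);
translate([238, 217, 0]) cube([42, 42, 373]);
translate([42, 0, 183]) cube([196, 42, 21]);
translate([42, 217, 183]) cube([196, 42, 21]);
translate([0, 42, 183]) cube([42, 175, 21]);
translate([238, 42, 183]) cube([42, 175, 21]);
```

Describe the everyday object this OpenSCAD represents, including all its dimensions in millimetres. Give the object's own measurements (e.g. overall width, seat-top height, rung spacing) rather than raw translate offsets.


A simple wooden stool: a rectangular seat 280 mm (x) by 259 mm (y), 37 mm thick, top face at z = 410 mm, on four square legs, each 42×42 mm in cross-section. The legs rest on z = 0, each flush with a corner of the seat. Four stretchers, 42 mm wide and 21 mm tall, connect adjacent legs with their undersides at z = 183 mm, each running between the inner faces of the legs it joins and aligned with the legs' outer faces on the other axis.


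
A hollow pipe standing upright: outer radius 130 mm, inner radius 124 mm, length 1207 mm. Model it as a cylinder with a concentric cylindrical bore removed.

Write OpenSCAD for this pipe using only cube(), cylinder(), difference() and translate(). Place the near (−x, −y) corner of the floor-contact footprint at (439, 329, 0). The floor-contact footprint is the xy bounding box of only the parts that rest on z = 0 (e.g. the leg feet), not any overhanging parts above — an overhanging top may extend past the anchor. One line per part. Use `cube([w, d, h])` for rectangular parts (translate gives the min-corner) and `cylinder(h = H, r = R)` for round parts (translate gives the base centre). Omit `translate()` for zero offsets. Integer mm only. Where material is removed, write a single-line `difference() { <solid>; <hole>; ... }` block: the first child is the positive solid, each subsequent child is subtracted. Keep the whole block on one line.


difference() { translate([569, 459, 0]) cylinder(h = 1207, r = 130); translate([569, 459, 0]) cylinder(h = 1207, r = 124); }


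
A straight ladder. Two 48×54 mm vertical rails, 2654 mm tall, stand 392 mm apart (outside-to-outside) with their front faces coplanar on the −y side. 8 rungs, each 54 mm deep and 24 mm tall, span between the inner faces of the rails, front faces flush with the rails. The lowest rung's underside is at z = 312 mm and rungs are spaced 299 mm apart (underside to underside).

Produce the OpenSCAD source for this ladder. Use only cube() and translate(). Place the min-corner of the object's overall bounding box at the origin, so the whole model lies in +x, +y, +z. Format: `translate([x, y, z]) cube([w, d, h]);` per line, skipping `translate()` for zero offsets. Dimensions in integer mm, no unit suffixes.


cube([48, 54, 2654]);
translate([344, 0, 0]) cube([48, 54, 2654]);
translate([48, 0, 312]) cube([296, 54, 24]);
translate([48, 0, 611]) cube([296, 54, 24]);
translate([48, 0, 910]) cube([296, 54, 24]);
translate([48, 0, 1209]) cube([296, 54, 24]);
translate([48, 0, 1508]) cube([296, 54, 24]);
translate([48, 0, 1807]) cube([296, 54, 24]);
translate([48, 0, 2106]) cube([296, 54, 24]);
translate([48, 0, 2405]) cube([296, 54, 24]);


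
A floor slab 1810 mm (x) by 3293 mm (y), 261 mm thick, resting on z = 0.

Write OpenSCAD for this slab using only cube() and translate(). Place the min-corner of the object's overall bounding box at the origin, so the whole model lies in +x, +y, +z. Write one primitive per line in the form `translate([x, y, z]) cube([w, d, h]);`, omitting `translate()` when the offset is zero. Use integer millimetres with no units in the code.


cube([1810, 3293, 261]);


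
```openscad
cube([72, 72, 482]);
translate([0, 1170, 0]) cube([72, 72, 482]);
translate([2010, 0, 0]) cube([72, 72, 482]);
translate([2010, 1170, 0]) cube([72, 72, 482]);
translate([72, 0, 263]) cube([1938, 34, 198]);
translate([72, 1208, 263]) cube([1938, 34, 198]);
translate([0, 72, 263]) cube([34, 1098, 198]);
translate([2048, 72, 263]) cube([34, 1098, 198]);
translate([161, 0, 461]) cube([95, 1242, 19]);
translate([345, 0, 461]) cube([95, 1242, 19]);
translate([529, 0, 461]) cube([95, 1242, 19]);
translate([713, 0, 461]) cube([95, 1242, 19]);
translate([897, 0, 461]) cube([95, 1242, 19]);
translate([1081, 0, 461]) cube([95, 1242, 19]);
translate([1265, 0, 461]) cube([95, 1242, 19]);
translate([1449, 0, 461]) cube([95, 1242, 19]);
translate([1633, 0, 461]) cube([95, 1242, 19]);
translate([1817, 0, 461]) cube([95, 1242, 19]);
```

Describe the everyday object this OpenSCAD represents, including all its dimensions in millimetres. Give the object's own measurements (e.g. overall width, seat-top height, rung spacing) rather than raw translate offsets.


A bed frame 2082 mm long (x) by 1242 mm wide (y). Four 72×72 mm corner posts, 482 mm tall, at the corners of the footprint. Four rails of 34 mm thickness and 198 mm height run between adjacent posts with their undersides at z = 263 mm, their outer faces flush with the outside of the frame (the two x-running rails run between the posts' inner faces; the two y-running rails run between the posts' inner faces). 10 slats, each 95 mm wide (x) and 19 mm thick, lie across the top of the two x-running rails, running the full 1242 mm width of the frame in y; along x they sit between the end posts with a 89 mm gap after the −x posts and between neighbouring slats, leaving 98 mm before the +x posts.


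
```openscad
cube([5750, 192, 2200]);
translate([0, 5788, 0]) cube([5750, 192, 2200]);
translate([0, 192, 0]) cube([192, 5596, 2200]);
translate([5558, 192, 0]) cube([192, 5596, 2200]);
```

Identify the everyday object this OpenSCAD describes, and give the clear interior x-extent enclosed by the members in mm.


A house (or room) frame. The interior width is 5366 mm.

Four 2200 mm walls enclosing a rectangle with no floor or roof — a room or house frame. Outside width is 5750 mm and wall thickness is 192 mm, so the interior width is 5750 − 2 × 192 = 5366 mm.


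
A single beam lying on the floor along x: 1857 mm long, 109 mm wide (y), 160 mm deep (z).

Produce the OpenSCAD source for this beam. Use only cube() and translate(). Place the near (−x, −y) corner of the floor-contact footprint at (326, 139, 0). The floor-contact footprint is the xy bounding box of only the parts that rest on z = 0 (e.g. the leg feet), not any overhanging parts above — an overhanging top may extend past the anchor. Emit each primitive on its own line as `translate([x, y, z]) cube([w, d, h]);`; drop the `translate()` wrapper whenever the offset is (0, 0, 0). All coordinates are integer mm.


translate([326, 139, 0]) cube([1857, 109, 160]);


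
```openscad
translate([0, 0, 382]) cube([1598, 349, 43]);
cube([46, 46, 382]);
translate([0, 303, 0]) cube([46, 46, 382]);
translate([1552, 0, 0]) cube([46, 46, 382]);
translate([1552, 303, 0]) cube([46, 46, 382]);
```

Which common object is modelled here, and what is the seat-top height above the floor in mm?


A bench. The seat-top height is 425 mm.

A long slab on four corner posts — a bench. The slab sits at z = 382 with thickness 43, so the top is 382 + 43 = 425 mm.


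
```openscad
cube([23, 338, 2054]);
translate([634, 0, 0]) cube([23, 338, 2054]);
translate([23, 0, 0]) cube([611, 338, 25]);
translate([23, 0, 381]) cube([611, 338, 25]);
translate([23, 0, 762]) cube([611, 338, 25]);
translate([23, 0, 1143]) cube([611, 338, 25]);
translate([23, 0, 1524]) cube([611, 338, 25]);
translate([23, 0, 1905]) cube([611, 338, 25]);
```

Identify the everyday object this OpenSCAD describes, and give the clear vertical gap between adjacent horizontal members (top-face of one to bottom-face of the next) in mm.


A bookshelf. The clear shelf gap is 356 mm.

Two tall side panels with 6 horizontal boards between them — a bookshelf. The first two shelf undersides are at z = 0 and z = 381; with shelf thickness 25, the clear gap is 381 − 0 − 25 = 356 mm.


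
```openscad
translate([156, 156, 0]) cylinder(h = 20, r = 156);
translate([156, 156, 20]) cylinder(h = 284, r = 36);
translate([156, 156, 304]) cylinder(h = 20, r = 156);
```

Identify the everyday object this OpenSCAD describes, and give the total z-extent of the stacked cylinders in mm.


A spool. The overall height is 324 mm.

Three coaxial cylinders, large–small–large — a spool. Two 20 mm flanges and a 284 mm core give 20 + 284 + 20 = 324 mm.


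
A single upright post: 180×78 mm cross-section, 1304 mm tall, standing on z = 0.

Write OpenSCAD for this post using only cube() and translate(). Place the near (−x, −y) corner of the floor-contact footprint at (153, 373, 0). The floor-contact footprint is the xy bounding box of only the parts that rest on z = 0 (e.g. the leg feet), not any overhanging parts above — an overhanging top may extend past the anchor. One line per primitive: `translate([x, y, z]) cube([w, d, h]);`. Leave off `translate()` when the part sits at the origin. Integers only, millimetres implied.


translate([153, 373, 0]) cube([180, 78, 1304]);


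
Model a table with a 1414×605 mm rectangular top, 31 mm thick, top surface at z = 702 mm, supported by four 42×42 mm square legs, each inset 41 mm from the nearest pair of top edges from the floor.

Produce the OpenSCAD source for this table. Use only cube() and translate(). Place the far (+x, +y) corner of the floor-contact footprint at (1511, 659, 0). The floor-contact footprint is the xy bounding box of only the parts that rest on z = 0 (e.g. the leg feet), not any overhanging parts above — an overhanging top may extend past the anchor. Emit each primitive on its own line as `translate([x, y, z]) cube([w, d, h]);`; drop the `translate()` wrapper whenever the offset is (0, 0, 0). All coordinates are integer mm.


// leg_h = 702 - 31 = 671
translate([138, 95, 671]) cube([1414, 605, 31]);
translate([179, 136, 0]) cube([42, 42, 671]);
translate([1469, 136, 0]) cube([42, 42, 671]);
translate([179, 617, 0]) cube([42, 42, 671]);
translate([1469, 617, 0]) cube([42, 42, 671]);


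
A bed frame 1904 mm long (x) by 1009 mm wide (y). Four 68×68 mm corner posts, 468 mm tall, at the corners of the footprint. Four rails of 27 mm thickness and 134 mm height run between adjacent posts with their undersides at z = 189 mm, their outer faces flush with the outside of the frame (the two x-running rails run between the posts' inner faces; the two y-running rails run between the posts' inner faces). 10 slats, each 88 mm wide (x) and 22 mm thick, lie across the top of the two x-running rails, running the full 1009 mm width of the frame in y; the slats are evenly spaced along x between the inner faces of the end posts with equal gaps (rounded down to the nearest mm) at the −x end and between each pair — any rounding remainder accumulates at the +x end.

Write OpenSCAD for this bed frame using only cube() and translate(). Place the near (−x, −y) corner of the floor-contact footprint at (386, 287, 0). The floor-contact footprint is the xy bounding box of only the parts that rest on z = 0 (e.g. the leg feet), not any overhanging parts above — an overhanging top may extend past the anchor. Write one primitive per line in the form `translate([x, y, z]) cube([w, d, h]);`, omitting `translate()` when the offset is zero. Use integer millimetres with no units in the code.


// slat z = rail_z + rail_h = 189 + 134 = 323
// slat gap = ⌊(1768 − 10·88) / 11⌋ = 80
translate([386, 287, 0]) cube([68, 68, 468]);
translate([386, 1228, 0]) cube([68, 68, 468]);
translate([2222, 287, 0]) cube([68, 68, 468]);
translate([2222, 1228, 0]) cube([68, 68, 468]);
translate([454, 287, 189]) cube([1768, 27, 134]);
translate([454, 1269, 189]) cube([1768, 27, 134]);
translate([386, 355, 189]) cube([27, 873, 134]);
translate([2263, 355, 189]) cube([27, 873, 134]);
translate([534, 287, 323]) cube([88, 1009, 22]);
translate([702, 287, 323]) cube([88, 1009, 22]);
translate([870, 287, 323]) cube([88, 1009, 22]);
translate([1038, 287, 323]) cube([88, 1009, 22]);
translate([1206, 287, 323]) cube([88, 1009, 22]);
translate([1374, 287, 323]) cube([88, 1009, 22]);
translate([1542, 287, 323]) cube([88, 1009, 22]);
translate([1710, 287, 323]) cube([88, 1009, 22]);
translate([1878, 287, 323]) cube([88, 1009, 22]);
translate([2046, 287, 323]) cube([88, 1009, 22]);


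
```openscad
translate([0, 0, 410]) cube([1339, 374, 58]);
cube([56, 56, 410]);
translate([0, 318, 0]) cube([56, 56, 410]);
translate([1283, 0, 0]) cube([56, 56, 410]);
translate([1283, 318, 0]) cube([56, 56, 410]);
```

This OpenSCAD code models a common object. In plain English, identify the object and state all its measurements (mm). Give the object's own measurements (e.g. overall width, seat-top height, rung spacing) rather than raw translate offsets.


A long wooden bench with a 1339 mm (x) × 374 mm (y) seat, 58 mm thick, its top surface 468 mm above the floor. Four 56 mm square legs at the seat corners, flush with the edges, run from z = 0 to the seat underside.
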